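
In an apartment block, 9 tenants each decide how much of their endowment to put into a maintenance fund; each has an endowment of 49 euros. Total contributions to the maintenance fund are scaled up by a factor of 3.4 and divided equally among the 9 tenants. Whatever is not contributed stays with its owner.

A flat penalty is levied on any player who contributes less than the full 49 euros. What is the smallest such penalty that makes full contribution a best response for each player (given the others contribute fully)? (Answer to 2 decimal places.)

Given the others contribute fully, the best deviation is to contribute 0 (any partial contribution still incurs the fine and gives up units whose private return 0.3778 is below 1).
Deviating from 49 to 0 saves 49 euros but forfeits the deviator's share of the drop in the maintenance fund: 3.4/9 × 49 = 18.51.
So the deviation gain is 49 − 18.51 = 30.49, and the fine must be at least 30.49 euros to wipe it out.

30.49 euros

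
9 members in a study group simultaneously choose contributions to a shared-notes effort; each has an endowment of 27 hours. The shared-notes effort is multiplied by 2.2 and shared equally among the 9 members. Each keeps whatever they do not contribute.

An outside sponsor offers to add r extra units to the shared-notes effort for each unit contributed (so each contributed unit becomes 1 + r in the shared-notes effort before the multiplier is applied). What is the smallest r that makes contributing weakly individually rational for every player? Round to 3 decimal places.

With matching at rate r, one contributed unit becomes (1 + r) in the shared-notes effort and returns 2.2 × (1 + r) / 9 to the contributor.
Setting this equal to 1: 1 + r = 9/2.2 = 4.0909.
So the minimum matching rate is r = 4.0909 − 1 = 3.091.

3.091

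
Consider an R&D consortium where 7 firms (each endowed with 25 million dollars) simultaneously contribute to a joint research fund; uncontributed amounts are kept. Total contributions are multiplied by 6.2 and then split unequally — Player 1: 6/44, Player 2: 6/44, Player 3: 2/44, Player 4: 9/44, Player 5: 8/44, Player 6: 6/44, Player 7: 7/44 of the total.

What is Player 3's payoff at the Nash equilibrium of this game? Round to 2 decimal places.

39.09 million dollars

For player j, contributing a unit is worthwhile iff 6.2 × (j's share) ≥ 1, i.e. iff j's share is at least 0.1613.
Player 4 and Player 5 are above the threshold, contributing 25 each; the remaining 5 contribute 0. Total contributed: 50.
Player 3 keeps 25 and receives 6.2 × 50 × 2/44 = 14.09 from the joint research fund, for a payoff of 39.09.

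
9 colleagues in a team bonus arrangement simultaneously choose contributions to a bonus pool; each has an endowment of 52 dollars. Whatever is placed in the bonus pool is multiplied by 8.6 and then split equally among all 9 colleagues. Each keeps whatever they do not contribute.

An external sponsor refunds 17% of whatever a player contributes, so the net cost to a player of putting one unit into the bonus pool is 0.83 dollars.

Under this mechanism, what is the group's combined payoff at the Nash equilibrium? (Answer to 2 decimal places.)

4104.36 dollars

Under the mechanism each unit contributed yields (8.6/9) / 0.83 = 1.1513 back to its contributor per unit of net cost, which exceeds 1, making full contribution the dominant choice for everyone.
So the Nash equilibrium is full contribution by all 9; the group earns 9 × (52 × 0.17 + 8.6 × 52) = 4104.36.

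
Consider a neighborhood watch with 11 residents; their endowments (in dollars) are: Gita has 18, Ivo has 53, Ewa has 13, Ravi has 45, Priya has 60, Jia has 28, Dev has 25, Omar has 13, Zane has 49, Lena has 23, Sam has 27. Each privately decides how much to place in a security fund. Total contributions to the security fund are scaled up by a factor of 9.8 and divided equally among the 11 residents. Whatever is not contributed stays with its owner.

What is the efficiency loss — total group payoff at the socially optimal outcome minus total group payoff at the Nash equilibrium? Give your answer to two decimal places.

The private return per contributed unit is 9.8/11 = 0.8909 < 1 for every player regardless of endowment, so the Nash equilibrium is zero contribution and the group total is Σ E_j = 18 + 53 + 13 + 45 + 60 + 28 + 25 + 13 + 49 + 23 + 27 = 354.
Each contributed unit returns 9.800 to the group, so the social optimum is full contribution by everyone: group total = 9.800 × 354 = 3469.20.
Efficiency loss = (9.800 − 1) × 354 = 3115.20.

3115.20 dollars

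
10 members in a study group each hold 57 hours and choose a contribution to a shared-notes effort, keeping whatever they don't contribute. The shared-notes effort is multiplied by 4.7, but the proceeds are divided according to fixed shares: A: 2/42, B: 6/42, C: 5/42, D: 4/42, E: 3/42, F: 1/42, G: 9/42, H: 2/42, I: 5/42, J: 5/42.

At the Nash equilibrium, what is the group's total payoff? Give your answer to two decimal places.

780.90 hours

For player j, contributing a unit is worthwhile iff 4.7 × (j's share) ≥ 1, i.e. iff j's share is at least 0.2128.
G alone (share 9/42) is above the threshold, contributing 57; the remaining 9 contribute 0. Total contributed: 57.
The shared-notes effort pays out 4.7 × 57 = 267.90 in total (split across the unequal shares, but the aggregate is all that matters for the group sum).
The 9 free-riders keep 57 each, adding 513. Group total = 513 + 267.90 = 780.90.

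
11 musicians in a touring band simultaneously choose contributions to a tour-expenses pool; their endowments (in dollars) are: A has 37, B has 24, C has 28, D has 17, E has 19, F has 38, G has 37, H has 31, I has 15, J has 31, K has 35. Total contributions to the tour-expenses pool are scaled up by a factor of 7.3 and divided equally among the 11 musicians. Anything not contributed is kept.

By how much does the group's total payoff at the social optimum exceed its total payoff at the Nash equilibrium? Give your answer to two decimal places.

The private return per contributed unit is 7.3/11 = 0.6636 < 1 for every player regardless of endowment, so the Nash equilibrium is zero contribution and the group total is Σ E_j = 37 + 24 + 28 + 17 + 19 + 38 + 37 + 31 + 15 + 31 + 35 = 312.
Each contributed unit returns 7.300 to the group, so the social optimum is full contribution by everyone: group total = 7.300 × 312 = 2277.60.
Efficiency loss = (7.300 − 1) × 312 = 1965.60.

1965.60 dollars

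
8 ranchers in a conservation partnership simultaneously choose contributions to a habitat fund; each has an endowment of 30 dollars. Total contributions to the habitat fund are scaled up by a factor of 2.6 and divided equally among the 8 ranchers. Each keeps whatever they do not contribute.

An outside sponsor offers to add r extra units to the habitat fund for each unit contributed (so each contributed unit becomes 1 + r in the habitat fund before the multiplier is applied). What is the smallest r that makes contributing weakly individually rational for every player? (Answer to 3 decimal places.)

2.077

With matching at rate r, one contributed unit becomes (1 + r) in the habitat fund and returns 2.6 × (1 + r) / 8 to the contributor.
Setting this equal to 1: 1 + r = 8/2.6 = 3.0769.
So the minimum matching rate is r = 3.0769 − 1 = 2.077.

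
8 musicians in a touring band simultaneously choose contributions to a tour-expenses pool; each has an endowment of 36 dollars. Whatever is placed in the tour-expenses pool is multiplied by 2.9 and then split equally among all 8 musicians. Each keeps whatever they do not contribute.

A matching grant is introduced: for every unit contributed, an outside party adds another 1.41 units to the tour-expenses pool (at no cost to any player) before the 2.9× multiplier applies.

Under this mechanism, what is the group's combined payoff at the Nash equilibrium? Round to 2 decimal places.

288.00 dollars

The effective private return is 2.9 × 2.41 / 8 = 0.8736, which is still under 1, so the mechanism doesn't change anyone's dominant strategy: zero contribution.
Everyone keeps their endowment and the group total is 8 × 36 = 288.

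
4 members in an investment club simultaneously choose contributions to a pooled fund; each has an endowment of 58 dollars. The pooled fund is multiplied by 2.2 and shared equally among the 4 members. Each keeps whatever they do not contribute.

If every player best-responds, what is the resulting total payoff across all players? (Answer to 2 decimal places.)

Each contributed unit returns 2.2/4 = 0.5500 to its contributor — below 1 — so contributing 0 is dominant for every player. At the Nash equilibrium everyone keeps their 58, and the group total is 4 × 58 = 232.

232.00 dollars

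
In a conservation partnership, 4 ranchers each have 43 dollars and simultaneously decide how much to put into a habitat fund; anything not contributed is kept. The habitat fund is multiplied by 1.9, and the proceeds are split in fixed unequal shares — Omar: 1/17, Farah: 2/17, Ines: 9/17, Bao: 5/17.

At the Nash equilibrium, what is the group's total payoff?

210.70 dollars

For player j, contributing a unit is worthwhile iff 1.9 × (j's share) ≥ 1, i.e. iff j's share is at least 0.5263.
Only Ines (9/17) clears that bar, contributing 43; the remaining 3 contribute 0. Total contributed: 43.
The habitat fund pays out 1.9 × 43 = 81.70 in total (split across the unequal shares, but the aggregate is all that matters for the group sum).
The 3 free-riders keep 43 each, adding 129. Group total = 129 + 81.70 = 210.70.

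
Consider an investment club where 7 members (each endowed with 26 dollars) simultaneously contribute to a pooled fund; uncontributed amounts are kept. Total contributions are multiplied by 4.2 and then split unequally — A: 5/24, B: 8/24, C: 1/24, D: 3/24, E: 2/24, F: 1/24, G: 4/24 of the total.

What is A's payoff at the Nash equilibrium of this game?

48.75 dollars

For player j, contributing a unit is worthwhile iff 4.2 × (j's share) ≥ 1, i.e. iff j's share is at least 0.2381.
The only share above 0.2381 is B's 8/24, contributing 26; the remaining 6 contribute 0. Total contributed: 26.
A keeps 26 and receives 4.2 × 26 × 5/24 = 22.75 from the pooled fund, for a payoff of 48.75.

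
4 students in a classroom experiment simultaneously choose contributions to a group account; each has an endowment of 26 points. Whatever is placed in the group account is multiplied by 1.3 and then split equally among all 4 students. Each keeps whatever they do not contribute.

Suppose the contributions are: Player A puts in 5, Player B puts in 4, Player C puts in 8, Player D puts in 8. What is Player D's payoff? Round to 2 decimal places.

Total contributed: 5 + 4 + 8 + 8 = 25.
Each receives 1.3 × 25 / 4 = 8.13 from the group account.
Player D keeps 26 − 8 = 18, so Player D's payoff is 18 + 8.13 = 26.13.

26.13 points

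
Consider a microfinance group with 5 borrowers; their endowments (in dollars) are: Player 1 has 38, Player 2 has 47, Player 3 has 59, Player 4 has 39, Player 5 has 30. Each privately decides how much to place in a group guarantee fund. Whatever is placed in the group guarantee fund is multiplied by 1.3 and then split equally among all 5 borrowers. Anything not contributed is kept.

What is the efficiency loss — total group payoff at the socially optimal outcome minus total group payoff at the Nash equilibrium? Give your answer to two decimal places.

63.90 dollars

The private return per contributed unit is 1.3/5 = 0.2600 < 1 for every player regardless of endowment, so the Nash equilibrium is zero contribution and the group total is Σ E_j = 38 + 47 + 59 + 39 + 30 = 213.
Each contributed unit returns 1.300 to the group, so the social optimum is full contribution by everyone: group total = 1.300 × 213 = 276.90.
Efficiency loss = (1.300 − 1) × 213 = 63.90.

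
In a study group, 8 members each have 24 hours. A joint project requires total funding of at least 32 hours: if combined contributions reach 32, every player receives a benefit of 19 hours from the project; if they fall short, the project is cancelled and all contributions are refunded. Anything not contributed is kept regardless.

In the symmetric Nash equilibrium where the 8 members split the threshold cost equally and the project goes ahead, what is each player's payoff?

39 hours

Equal share of the threshold: 32/8 = 4.
At this profile no one gains by cutting their contribution: any cut drops the total below 32, the project is cancelled, contributions are refunded, and the deviator ends with 24, which is less than 24 − 4 + 19 = 39. Contributing more than 4 just wastes the excess. So contributing exactly 4 is a best response.
Each player's payoff: 24 − 4 + 19 = 39.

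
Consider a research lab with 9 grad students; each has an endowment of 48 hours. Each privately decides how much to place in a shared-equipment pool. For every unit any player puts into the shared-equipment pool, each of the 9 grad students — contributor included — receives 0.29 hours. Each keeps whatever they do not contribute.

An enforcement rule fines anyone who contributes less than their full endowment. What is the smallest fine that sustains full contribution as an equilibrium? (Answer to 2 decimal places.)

34.08 hours

Given the others contribute fully, the best deviation is to contribute 0 (any partial contribution still incurs the fine and gives up units whose private return 0.29 is below 1).
Deviating from 48 to 0 saves 48 hours but forfeits the deviator's share of the drop in the shared-equipment pool: 0.29 × 48 = 13.92.
So the deviation gain is 48 − 13.92 = 34.08, and the fine must be at least 34.08 hours to wipe it out.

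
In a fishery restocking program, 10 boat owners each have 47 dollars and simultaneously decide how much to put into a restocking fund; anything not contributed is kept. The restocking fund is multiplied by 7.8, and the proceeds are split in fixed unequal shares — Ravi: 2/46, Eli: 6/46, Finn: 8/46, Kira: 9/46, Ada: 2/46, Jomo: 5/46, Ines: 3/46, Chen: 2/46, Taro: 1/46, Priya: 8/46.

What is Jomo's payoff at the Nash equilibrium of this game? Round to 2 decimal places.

For player j, contributing a unit is worthwhile iff 7.8 × (j's share) ≥ 1, i.e. iff j's share is at least 0.1282.
Eli, Finn, Kira and Priya are above the threshold, contributing 47 each; the remaining 6 contribute 0. Total contributed: 188.
Jomo keeps 47 and receives 7.8 × 188 × 5/46 = 159.39 from the restocking fund, for a payoff of 206.39.

206.39 dollars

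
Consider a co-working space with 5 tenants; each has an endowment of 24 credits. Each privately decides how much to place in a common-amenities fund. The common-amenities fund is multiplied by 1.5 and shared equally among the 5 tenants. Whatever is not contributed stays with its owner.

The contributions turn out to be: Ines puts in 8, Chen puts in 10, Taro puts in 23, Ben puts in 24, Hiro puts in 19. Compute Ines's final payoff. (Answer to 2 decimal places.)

41.20 credits

Total contributed: 8 + 10 + 23 + 24 + 19 = 84.
Each receives 1.5 × 84 / 5 = 25.20 from the common-amenities fund.
Ines keeps 24 − 8 = 16, so Ines's payoff is 16 + 25.20 = 41.20.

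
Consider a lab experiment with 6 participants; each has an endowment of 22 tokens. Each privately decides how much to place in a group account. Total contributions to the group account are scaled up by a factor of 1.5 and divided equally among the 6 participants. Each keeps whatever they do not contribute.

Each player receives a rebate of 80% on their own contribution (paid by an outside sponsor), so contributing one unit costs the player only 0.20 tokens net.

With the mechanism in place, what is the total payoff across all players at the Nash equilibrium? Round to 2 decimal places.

303.60 tokens

Under the mechanism each unit contributed yields (1.5/6) / 0.20 = 1.2500 back to its contributor per unit of net cost, which exceeds 1, making full contribution the dominant choice for everyone.
So the Nash equilibrium is full contribution by all 6; the group earns 6 × (22 × 0.80 + 1.5 × 22) = 303.60.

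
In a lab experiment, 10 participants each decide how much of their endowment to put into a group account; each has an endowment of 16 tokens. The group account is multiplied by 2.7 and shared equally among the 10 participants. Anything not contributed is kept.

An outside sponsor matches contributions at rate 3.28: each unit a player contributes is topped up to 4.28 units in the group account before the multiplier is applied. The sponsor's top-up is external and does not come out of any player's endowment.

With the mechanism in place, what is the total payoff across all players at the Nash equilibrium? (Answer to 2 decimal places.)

Under the mechanism each unit contributed yields 2.7 × 4.28 / 10 = 1.1556 back to its contributor per unit of net cost, which exceeds 1, making full contribution the dominant choice for everyone.
At the Nash equilibrium everyone contributes 16. Group total payoff = 2.7 × 4.28 × 160 = 1848.96.

1848.96 tokens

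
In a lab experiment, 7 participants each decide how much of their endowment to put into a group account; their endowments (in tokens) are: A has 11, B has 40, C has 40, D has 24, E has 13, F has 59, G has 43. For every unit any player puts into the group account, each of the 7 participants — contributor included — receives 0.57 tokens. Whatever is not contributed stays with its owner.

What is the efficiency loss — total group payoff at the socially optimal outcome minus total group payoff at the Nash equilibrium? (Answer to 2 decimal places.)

The private return per contributed unit is 0.57 < 1 for everyone, so the Nash equilibrium is zero contribution and the group total is Σ E_j = 11 + 40 + 40 + 24 + 13 + 59 + 43 = 230.
Each contributed unit returns 3.990 to the group, so the social optimum is full contribution by everyone: group total = 3.990 × 230 = 917.70.
Efficiency loss = (3.990 − 1) × 230 = 687.70.

687.70 tokens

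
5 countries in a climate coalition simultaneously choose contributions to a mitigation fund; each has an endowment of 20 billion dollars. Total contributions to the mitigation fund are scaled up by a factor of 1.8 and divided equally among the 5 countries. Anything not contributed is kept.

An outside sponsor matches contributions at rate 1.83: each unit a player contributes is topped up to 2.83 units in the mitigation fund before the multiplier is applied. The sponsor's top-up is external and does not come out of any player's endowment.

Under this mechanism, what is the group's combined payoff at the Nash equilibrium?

With the mechanism, a contributed unit returns 1.8 × 2.83 / 5 = 1.0188 per unit of net cost to the contributor — now above 1 — so contributing fully is weakly dominant for every player.
At the Nash equilibrium everyone contributes 20. Group total payoff = 1.8 × 2.83 × 100 = 509.40.

509.40 billion dollars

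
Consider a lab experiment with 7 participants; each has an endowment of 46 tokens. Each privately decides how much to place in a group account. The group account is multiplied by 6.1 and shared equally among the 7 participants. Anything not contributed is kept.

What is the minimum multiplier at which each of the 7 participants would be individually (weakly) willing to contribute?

7

A contributed unit returns (multiplier)/7 to its contributor.
This reaches 1 exactly when the multiplier is 7.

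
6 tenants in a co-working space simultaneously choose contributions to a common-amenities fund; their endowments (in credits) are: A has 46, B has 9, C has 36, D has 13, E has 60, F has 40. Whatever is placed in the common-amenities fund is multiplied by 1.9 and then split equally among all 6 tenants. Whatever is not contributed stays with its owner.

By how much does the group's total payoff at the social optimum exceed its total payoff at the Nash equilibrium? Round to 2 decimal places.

183.60 credits

The private return per contributed unit is 1.9/6 = 0.3167 < 1 for every player regardless of endowment, so the Nash equilibrium is zero contribution and the group total is Σ E_j = 46 + 9 + 36 + 13 + 60 + 40 = 204.
Each contributed unit returns 1.900 to the group, so the social optimum is full contribution by everyone: group total = 1.900 × 204 = 387.60.
Efficiency loss = (1.900 − 1) × 204 = 183.60.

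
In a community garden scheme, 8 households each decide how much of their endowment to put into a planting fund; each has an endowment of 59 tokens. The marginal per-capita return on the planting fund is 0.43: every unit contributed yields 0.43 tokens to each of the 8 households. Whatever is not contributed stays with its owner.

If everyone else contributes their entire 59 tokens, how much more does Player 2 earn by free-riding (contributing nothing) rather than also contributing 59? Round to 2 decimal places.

Switching from a contribution of 59 to 0 lets Player 2 keep an extra 59 tokens, but lowers the planting fund by 59, which costs Player 2 their own share of that drop: 0.43 × 59 = 25.37.
Net gain = 59 − 25.37 = 33.63. The private return per contributed unit (0.43) is below 1, so free-riding is indeed the best response regardless of what the others do.

33.63 tokens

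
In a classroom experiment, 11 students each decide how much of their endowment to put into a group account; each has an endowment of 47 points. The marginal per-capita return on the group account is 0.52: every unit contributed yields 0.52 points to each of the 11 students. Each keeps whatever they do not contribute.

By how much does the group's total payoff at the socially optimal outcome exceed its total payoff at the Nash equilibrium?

2440.24 points

The private return per contributed unit is 0.52 < 1, so contributing 0 is dominant for every player. At the Nash equilibrium everyone keeps their 47, and the group total is 11 × 47 = 517.
Each contributed unit returns 5.720 to the group as a whole (0.52 to each of 11 players), which exceeds 1, so the social optimum is full contribution: group total = 5.720 × 517 = 2957.24.
Efficiency loss = 2957.24 − 517 = 2440.24.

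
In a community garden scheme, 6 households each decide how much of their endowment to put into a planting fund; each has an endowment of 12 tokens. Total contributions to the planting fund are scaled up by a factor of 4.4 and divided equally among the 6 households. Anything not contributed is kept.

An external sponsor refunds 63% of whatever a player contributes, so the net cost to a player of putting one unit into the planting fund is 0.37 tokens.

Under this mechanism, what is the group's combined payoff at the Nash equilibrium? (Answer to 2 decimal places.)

With the mechanism, a contributed unit returns (4.4/6) / 0.37 = 1.9820 per unit of net cost to the contributor — now above 1 — so contributing fully is weakly dominant for every player.
So the Nash equilibrium is full contribution by all 6; the group earns 6 × (12 × 0.63 + 4.4 × 12) = 362.16.

362.16 tokens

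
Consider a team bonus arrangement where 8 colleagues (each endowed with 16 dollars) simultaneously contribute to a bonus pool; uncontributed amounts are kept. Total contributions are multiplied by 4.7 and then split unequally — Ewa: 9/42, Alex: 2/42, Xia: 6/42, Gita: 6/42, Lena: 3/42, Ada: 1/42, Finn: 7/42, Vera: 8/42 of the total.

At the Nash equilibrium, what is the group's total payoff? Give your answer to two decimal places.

Each unit j contributes comes back to j as 4.7 × (j's share), so j prefers to contribute only if that share exceeds 1/4.7 = 0.2128; otherwise keeping the unit dominates.
Ewa alone (share 9/42) is above the threshold, contributing 16; the remaining 7 contribute 0. Total contributed: 16.
The bonus pool pays out 4.7 × 16 = 75.20 in total (split across the unequal shares, but the aggregate is all that matters for the group sum).
The 7 free-riders keep 16 each, adding 112. Group total = 112 + 75.20 = 187.20.

187.20 dollars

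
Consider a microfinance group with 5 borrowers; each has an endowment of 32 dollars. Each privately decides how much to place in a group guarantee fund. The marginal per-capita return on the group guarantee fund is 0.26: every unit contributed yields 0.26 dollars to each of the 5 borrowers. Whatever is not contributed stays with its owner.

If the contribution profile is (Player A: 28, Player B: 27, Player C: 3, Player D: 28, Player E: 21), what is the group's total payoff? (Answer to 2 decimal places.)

Total contributed: 28 + 27 + 3 + 28 + 21 = 107; total kept: 5 × 32 − 107 = 53.
The group guarantee fund pays out 0.26 × 5 × 107 = 139.10 in aggregate.
Group total = 53 + 139.10 = 192.10.

192.10 dollars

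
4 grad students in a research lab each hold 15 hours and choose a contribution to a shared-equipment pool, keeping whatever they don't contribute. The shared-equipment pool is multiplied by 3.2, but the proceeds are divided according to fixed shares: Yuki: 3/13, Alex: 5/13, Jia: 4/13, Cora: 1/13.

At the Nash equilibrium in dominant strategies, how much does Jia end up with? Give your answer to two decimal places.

For player j, contributing a unit is worthwhile iff 3.2 × (j's share) ≥ 1, i.e. iff j's share is at least 0.3125.
Only Alex (5/13) clears that bar, contributing 15; the remaining 3 contribute 0. Total contributed: 15.
Jia keeps 15 and receives 3.2 × 15 × 4/13 = 14.77 from the shared-equipment pool, for a payoff of 29.77.

29.77 hours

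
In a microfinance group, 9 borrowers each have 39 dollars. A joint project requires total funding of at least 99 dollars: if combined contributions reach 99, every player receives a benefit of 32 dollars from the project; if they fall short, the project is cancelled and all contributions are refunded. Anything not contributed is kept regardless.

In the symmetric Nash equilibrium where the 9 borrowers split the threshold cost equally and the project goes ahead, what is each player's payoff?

60 dollars

Equal share of the threshold: 99/9 = 11.
At this profile no one gains by cutting their contribution: any cut drops the total below 99, the project is cancelled, contributions are refunded, and the deviator ends with 39, which is less than 39 − 11 + 32 = 60. Contributing more than 11 just wastes the excess. So contributing exactly 11 is a best response.
Each player's payoff: 39 − 11 + 32 = 60.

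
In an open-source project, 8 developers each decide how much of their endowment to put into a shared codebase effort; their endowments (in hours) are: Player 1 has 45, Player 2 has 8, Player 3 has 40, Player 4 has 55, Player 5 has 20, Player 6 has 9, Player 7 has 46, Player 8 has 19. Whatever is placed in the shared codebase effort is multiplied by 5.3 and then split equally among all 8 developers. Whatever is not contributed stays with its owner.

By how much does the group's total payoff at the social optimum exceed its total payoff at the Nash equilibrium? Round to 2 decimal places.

1040.60 hours

The private return per contributed unit is 5.3/8 = 0.6625 < 1 for every player regardless of endowment, so the Nash equilibrium is zero contribution and the group total is Σ E_j = 45 + 8 + 40 + 55 + 20 + 9 + 46 + 19 = 242.
Each contributed unit returns 5.300 to the group, so the social optimum is full contribution by everyone: group total = 5.300 × 242 = 1282.60.
Efficiency loss = (5.300 − 1) × 242 = 1040.60.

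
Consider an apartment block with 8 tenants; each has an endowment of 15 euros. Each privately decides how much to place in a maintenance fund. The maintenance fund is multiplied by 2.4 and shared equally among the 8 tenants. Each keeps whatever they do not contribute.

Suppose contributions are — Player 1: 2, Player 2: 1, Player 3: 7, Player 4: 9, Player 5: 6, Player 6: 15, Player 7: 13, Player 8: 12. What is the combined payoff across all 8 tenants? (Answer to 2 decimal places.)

Total contributed: 2 + 1 + 7 + 9 + 6 + 15 + 13 + 12 = 65; total kept: 8 × 15 − 65 = 55.
The maintenance fund pays out 2.4 × 65 = 156.00 in aggregate.
Group total = 55 + 156.00 = 211.00.

211.00 euros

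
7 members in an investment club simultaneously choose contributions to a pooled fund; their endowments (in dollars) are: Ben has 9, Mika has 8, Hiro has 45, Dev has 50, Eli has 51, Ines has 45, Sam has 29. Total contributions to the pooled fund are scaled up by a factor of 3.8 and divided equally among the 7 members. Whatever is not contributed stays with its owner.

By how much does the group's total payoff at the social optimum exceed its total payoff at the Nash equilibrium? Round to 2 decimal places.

663.60 dollars

The private return per contributed unit is 3.8/7 = 0.5429 < 1 for every player regardless of endowment, so the Nash equilibrium is zero contribution and the group total is Σ E_j = 9 + 8 + 45 + 50 + 51 + 45 + 29 = 237.
Each contributed unit returns 3.800 to the group, so the social optimum is full contribution by everyone: group total = 3.800 × 237 = 900.60.
Efficiency loss = (3.800 − 1) × 237 = 663.60.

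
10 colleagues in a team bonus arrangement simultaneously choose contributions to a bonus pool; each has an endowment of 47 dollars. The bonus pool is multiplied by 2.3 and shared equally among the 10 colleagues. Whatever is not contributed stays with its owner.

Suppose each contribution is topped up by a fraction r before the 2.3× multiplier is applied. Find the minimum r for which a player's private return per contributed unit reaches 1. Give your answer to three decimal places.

With matching at rate r, one contributed unit becomes (1 + r) in the bonus pool and returns 2.3 × (1 + r) / 10 to the contributor.
Setting this equal to 1: 1 + r = 10/2.3 = 4.3478.
So the minimum matching rate is r = 4.3478 − 1 = 3.348.

3.348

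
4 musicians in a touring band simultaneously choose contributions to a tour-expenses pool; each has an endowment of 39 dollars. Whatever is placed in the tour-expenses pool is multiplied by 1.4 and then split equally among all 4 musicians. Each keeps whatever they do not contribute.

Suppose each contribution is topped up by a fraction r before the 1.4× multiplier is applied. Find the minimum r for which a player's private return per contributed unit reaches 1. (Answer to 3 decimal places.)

1.857

With matching at rate r, one contributed unit becomes (1 + r) in the tour-expenses pool and returns 1.4 × (1 + r) / 4 to the contributor.
Setting this equal to 1: 1 + r = 4/1.4 = 2.8571.
So the minimum matching rate is r = 2.8571 − 1 = 1.857.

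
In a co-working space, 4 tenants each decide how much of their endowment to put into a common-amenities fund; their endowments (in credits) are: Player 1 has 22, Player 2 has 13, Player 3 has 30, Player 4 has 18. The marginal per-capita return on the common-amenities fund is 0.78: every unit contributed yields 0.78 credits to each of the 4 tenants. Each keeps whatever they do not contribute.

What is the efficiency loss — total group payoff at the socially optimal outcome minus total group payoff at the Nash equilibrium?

The private return per contributed unit is 0.78 < 1 for everyone, so the Nash equilibrium is zero contribution and the group total is Σ E_j = 22 + 13 + 30 + 18 = 83.
Each contributed unit returns 3.120 to the group, so the social optimum is full contribution by everyone: group total = 3.120 × 83 = 258.96.
Efficiency loss = (3.120 − 1) × 83 = 175.96.

175.96 credits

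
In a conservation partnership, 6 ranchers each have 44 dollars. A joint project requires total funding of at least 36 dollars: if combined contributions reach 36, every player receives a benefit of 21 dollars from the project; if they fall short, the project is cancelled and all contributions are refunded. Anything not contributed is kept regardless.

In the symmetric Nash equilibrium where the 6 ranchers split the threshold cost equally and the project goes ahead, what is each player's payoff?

59 dollars

Equal share of the threshold: 36/6 = 6.
At this profile no one gains by cutting their contribution: any cut drops the total below 36, the project is cancelled, contributions are refunded, and the deviator ends with 44, which is less than 44 − 6 + 21 = 59. Contributing more than 6 just wastes the excess. So contributing exactly 6 is a best response.
Each player's payoff: 44 − 6 + 21 = 59.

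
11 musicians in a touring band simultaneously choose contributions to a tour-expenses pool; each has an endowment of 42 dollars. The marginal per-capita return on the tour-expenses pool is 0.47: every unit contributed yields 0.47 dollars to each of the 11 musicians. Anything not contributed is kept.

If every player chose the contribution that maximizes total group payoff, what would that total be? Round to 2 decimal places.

2388.54 dollars

Each contributed unit returns 5.170 to the group as a whole (0.47 to each of 11 players), which exceeds 1, so the social optimum is full contribution: group total = 5.170 × 462 = 2388.54.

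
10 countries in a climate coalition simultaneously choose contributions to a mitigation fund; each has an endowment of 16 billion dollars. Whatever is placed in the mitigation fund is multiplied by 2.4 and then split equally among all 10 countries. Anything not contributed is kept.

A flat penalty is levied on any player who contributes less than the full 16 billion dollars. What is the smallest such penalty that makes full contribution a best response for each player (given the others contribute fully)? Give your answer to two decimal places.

12.16 billion dollars

Given the others contribute fully, the best deviation is to contribute 0 (any partial contribution still incurs the fine and gives up units whose private return 0.2400 is below 1).
Deviating from 16 to 0 saves 16 billion dollars but forfeits the deviator's share of the drop in the mitigation fund: 2.4/10 × 16 = 3.84.
So the deviation gain is 16 − 3.84 = 12.16, and the fine must be at least 12.16 billion dollars to wipe it out.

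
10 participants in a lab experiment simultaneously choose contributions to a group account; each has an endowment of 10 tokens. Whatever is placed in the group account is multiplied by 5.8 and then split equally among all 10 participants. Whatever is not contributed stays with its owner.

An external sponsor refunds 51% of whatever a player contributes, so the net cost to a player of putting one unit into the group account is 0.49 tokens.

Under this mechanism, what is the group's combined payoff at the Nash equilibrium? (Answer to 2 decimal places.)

The effective private return per unit is now (5.8/10) / 0.49 = 1.1837 > 1, so every player's dominant strategy flips to full contribution.
At the Nash equilibrium everyone contributes 10. Group total payoff = 10 × (10 × 0.51 + 5.8 × 10) = 631.00.

631.00 tokens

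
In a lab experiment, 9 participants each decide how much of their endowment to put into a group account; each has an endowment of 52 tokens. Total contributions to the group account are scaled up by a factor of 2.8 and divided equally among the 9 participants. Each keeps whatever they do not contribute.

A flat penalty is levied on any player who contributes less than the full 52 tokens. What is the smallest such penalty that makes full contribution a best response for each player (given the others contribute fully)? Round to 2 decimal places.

Given the others contribute fully, the best deviation is to contribute 0 (any partial contribution still incurs the fine and gives up units whose private return 0.3111 is below 1).
Deviating from 52 to 0 saves 52 tokens but forfeits the deviator's share of the drop in the group account: 2.8/9 × 52 = 16.18.
So the deviation gain is 52 − 16.18 = 35.82, and the fine must be at least 35.82 tokens to wipe it out.

35.82 tokens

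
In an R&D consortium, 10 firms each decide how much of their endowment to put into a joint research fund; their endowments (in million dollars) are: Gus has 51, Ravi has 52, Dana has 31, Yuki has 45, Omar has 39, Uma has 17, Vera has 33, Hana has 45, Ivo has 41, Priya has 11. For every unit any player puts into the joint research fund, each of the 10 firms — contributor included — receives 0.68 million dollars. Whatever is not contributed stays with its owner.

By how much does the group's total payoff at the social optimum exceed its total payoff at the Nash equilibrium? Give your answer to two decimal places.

2117.00 million dollars

The private return per contributed unit is 0.68 < 1 for everyone, so the Nash equilibrium is zero contribution and the group total is Σ E_j = 51 + 52 + 31 + 45 + 39 + 17 + 33 + 45 + 41 + 11 = 365.
Each contributed unit returns 6.800 to the group, so the social optimum is full contribution by everyone: group total = 6.800 × 365 = 2482.00.
Efficiency loss = (6.800 − 1) × 365 = 2117.00.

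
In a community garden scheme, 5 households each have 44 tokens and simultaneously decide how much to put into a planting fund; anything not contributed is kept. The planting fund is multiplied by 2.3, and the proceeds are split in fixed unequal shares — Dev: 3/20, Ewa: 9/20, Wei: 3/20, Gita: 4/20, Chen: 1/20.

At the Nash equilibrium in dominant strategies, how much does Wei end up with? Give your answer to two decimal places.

59.18 tokens

Each unit j contributes comes back to j as 2.3 × (j's share), so j prefers to contribute only if that share exceeds 1/2.3 = 0.4348; otherwise keeping the unit dominates.
Only Ewa (9/20) clears that bar, contributing 44; the remaining 4 contribute 0. Total contributed: 44.
Wei keeps 44 and receives 2.3 × 44 × 3/20 = 15.18 from the planting fund, for a payoff of 59.18.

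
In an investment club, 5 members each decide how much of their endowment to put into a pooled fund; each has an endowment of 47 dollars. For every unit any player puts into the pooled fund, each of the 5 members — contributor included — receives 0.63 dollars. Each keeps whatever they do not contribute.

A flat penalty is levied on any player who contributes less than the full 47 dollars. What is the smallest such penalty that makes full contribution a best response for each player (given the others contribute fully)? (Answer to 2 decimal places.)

17.39 dollars

Given the others contribute fully, the best deviation is to contribute 0 (any partial contribution still incurs the fine and gives up units whose private return 0.63 is below 1).
Deviating from 47 to 0 saves 47 dollars but forfeits the deviator's share of the drop in the pooled fund: 0.63 × 47 = 29.61.
So the deviation gain is 47 − 29.61 = 17.39, and the fine must be at least 17.39 dollars to wipe it out.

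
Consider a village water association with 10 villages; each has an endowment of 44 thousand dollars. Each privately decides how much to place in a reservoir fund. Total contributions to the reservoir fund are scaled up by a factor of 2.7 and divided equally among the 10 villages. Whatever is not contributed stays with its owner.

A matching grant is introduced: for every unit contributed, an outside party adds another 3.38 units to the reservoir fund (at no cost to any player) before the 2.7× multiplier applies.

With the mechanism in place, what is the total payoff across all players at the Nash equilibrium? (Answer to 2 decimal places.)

5203.44 thousand dollars

With the mechanism, a contributed unit returns 2.7 × 4.38 / 10 = 1.1826 per unit of net cost to the contributor — now above 1 — so contributing fully is weakly dominant for every player.
At the Nash equilibrium everyone contributes 44. Group total payoff = 2.7 × 4.38 × 440 = 5203.44.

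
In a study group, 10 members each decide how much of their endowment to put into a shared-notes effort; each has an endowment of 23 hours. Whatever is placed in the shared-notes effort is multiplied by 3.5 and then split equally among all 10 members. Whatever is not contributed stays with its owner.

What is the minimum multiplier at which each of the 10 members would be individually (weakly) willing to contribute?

10

A contributed unit returns (multiplier)/10 to its contributor.
This reaches 1 exactly when the multiplier is 10.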